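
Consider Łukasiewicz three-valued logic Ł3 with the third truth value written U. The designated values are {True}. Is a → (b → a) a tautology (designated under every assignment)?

Every assignment of a, b over {True, U, False} gives a value in {True}.
In particular, with a=U, b=U: a → (b → a) = True.

Yes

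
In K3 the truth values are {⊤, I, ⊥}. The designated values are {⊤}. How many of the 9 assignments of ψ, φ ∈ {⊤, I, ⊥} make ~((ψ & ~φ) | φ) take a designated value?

1

Designated under: (ψ=⊥, φ=⊥).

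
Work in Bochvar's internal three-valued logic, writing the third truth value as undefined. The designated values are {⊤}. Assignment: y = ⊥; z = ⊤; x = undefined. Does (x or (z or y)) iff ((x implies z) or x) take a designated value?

z or y = ⊤ or ⊥ = ⊤
x or (z or y) = undefined or ⊤ = undefined
x implies z = undefined implies ⊤ = undefined
(x implies z) or x = undefined or undefined = undefined
(x or (z or y)) iff ((x implies z) or x) = undefined iff undefined = undefined
undefined ∉ {⊤}.

No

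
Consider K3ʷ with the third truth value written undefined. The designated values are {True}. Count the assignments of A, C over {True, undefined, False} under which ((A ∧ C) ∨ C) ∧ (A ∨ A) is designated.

Designated under: (A=True, C=True).

1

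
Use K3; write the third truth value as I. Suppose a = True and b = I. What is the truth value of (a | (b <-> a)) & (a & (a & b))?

b <-> a = I <-> True = I
a | (b <-> a) = True | I = True
a & b = True & I = I
a & (a & b) = True & I = I
(a | (b <-> a)) & (a & (a & b)) = True & I = I

I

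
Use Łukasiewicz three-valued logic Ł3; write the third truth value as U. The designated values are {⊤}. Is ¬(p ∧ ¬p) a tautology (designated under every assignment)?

No

Countermodel: p=U gives U, which is not designated.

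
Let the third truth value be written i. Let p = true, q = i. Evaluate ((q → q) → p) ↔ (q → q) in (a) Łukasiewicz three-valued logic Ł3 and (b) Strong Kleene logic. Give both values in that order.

In Łukasiewicz three-valued logic Ł3: q → q = i → i = true
(q → q) → p = true → true = true
q → q = i → i = true
((q → q) → p) ↔ (q → q) = true ↔ true = true
In Strong Kleene logic: q → q = i → i = i
(q → q) → p = i → true = true
q → q = i → i = i
((q → q) → p) ↔ (q → q) = true ↔ i = i
They differ because Łukasiewicz three-valued logic Ł3 and Strong Kleene logic treat i differently under implication.

true; i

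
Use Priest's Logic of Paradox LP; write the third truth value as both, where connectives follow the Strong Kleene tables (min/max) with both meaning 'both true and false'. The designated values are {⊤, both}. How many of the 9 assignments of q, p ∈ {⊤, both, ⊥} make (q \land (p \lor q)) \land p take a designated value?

4

Designated under: (q=⊤, p=⊤); (q=⊤, p=both); (q=both, p=⊤); (q=both, p=both).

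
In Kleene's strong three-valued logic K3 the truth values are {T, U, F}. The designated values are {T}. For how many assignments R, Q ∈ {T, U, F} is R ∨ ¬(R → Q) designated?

3

Designated under: (R=T, Q=T); (R=T, Q=U); (R=T, Q=F).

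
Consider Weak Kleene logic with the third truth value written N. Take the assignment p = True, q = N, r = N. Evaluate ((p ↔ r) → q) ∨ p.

N

p ↔ r = True ↔ N = N
(p ↔ r) → q = N → N = N  [any arg is the third value ⇒ result is the third value]
((p ↔ r) → q) ∨ p = N ∨ True = N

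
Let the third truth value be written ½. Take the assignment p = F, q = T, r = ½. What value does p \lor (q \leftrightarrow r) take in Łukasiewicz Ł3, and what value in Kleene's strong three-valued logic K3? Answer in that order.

In Łukasiewicz Ł3: q \leftrightarrow r = T \leftrightarrow ½ = ½  [1 − |1−½|]
p \lor (q \leftrightarrow r) = F \lor ½ = ½
In Kleene's strong three-valued logic K3: q \leftrightarrow r = T \leftrightarrow ½ = ½
p \lor (q \leftrightarrow r) = F \lor ½ = ½

½; ½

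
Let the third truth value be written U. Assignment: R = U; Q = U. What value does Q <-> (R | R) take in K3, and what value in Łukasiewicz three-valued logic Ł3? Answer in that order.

U; ⊤

In K3: R | R = U | U = U
Q <-> (R | R) = U <-> U = U
In Łukasiewicz three-valued logic Ł3: R | R = U | U = U
Q <-> (R | R) = U <-> U = ⊤
They differ because K3 and Łukasiewicz three-valued logic Ł3 treat U differently under implication.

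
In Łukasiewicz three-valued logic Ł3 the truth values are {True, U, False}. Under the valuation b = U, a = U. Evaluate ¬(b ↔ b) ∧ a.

False

b ↔ b = U ↔ U = True  [1 − |½−½|]
¬(b ↔ b) = ¬True = False
¬(b ↔ b) ∧ a = False ∧ U = False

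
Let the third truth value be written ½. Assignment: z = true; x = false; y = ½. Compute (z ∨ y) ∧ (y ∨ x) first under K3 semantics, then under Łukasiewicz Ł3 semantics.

½; ½

In K3: z ∨ y = true ∨ ½ = true
y ∨ x = ½ ∨ false = ½
(z ∨ y) ∧ (y ∨ x) = true ∧ ½ = ½
In Łukasiewicz Ł3: z ∨ y = true ∨ ½ = true
y ∨ x = ½ ∨ false = ½
(z ∨ y) ∧ (y ∨ x) = true ∧ ½ = ½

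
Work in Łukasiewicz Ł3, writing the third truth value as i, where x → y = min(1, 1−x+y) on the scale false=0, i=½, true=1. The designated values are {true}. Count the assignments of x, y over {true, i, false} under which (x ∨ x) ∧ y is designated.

Designated under: (x=true, y=true).

1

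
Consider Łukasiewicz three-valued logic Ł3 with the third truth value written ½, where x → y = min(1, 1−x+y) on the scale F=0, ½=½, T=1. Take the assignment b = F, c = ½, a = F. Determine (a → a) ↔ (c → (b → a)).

a → a = F → F = T
b → a = F → F = T
c → (b → a) = ½ → T = T  [min(1, 1−½+1)]
(a → a) ↔ (c → (b → a)) = T ↔ T = T

T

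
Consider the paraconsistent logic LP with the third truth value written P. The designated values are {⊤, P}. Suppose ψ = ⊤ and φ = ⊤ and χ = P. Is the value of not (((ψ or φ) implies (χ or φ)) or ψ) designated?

No

ψ or φ = ⊤ or ⊤ = ⊤
χ or φ = P or ⊤ = ⊤
(ψ or φ) implies (χ or φ) = ⊤ implies ⊤ = ⊤
((ψ or φ) implies (χ or φ)) or ψ = ⊤ or ⊤ = ⊤
not (((ψ or φ) implies (χ or φ)) or ψ) = not ⊤ = ⊥
⊥ ∉ {⊤, P}.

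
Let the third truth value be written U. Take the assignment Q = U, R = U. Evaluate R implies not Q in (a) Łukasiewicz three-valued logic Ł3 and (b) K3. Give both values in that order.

In Łukasiewicz three-valued logic Ł3: not Q = not U = U
R implies not Q = U implies U = ⊤  [min(1, 1−½+½)]
In K3: not Q = not U = U
R implies not Q = U implies U = U  [not U or U]
They differ because Łukasiewicz three-valued logic Ł3 and K3 treat U differently under implication.

⊤; U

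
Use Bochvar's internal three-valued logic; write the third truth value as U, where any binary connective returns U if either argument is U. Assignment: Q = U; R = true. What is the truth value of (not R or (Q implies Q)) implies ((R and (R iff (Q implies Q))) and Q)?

not R = not true = false
Q implies Q = U implies U = U
not R or (Q implies Q) = false or U = U
Q implies Q = U implies U = U
R iff (Q implies Q) = true iff U = U
R and (R iff (Q implies Q)) = true and U = U
(R and (R iff (Q implies Q))) and Q = U and U = U
(not R or (Q implies Q)) implies ((R and (R iff (Q implies Q))) and Q) = U implies U = U

U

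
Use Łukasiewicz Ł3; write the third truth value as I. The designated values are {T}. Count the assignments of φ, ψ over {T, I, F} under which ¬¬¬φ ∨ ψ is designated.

5

Of the 9 assignments, 5 give a value in {T}.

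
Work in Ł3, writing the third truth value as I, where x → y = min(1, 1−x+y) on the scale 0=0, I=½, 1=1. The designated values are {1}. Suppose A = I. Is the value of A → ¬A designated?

Yes

¬A = ¬I = I
A → ¬A = I → I = 1
1 ∈ {1}.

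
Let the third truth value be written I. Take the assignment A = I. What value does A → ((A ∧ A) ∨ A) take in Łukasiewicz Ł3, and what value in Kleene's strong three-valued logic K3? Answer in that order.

In Łukasiewicz Ł3: A ∧ A = I ∧ I = I
(A ∧ A) ∨ A = I ∨ I = I
A → ((A ∧ A) ∨ A) = I → I = T  [min(1, 1−½+½)]
In Kleene's strong three-valued logic K3: A ∧ A = I ∧ I = I
(A ∧ A) ∨ A = I ∨ I = I
A → ((A ∧ A) ∨ A) = I → I = I  [¬I ∨ I]
They differ because Łukasiewicz Ł3 and Kleene's strong three-valued logic K3 treat I differently under implication.

T; I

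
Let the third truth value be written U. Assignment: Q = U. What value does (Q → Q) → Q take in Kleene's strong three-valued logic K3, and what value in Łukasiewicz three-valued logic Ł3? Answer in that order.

U; U

In Kleene's strong three-valued logic K3: Q → Q = U → U = U  [¬U ∨ U]
(Q → Q) → Q = U → U = U
In Łukasiewicz three-valued logic Ł3: Q → Q = U → U = T  [min(1, 1−½+½)]
(Q → Q) → Q = T → U = U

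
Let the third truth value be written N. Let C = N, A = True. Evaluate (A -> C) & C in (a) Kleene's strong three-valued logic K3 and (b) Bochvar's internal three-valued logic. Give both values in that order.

N; N

In Kleene's strong three-valued logic K3: A -> C = True -> N = N  [~True | N]
(A -> C) & C = N & N = N
In Bochvar's internal three-valued logic: A -> C = True -> N = N  [any arg is the third value ⇒ result is the third value]
(A -> C) & C = N & N = N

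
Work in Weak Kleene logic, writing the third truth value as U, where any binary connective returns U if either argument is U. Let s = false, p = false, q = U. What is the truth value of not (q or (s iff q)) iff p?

U

s iff q = false iff U = U
q or (s iff q) = U or U = U
not (q or (s iff q)) = not U = U
not (q or (s iff q)) iff p = U iff false = U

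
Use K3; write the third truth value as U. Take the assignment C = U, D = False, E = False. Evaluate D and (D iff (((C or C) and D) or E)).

False

C or C = U or U = U
(C or C) and D = U and False = False
((C or C) and D) or E = False or False = False
D iff (((C or C) and D) or E) = False iff False = True
D and (D iff (((C or C) and D) or E)) = False and True = False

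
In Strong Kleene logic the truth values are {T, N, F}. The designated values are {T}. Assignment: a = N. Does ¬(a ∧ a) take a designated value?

No

a ∧ a = N ∧ N = N
¬(a ∧ a) = ¬N = N
N ∉ {T}.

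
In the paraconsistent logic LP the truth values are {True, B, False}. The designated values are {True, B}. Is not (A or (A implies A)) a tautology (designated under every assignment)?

No

Countermodel: A=True gives False, which is not designated.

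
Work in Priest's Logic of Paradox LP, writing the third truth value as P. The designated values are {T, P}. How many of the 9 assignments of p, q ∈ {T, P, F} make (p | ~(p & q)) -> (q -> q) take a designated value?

9

Of the 9 assignments, 9 give a value in {T, P}.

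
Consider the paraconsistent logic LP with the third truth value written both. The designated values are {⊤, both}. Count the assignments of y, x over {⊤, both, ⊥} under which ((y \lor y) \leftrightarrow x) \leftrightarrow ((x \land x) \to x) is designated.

7

Of the 9 assignments, 7 give a value in {⊤, both}.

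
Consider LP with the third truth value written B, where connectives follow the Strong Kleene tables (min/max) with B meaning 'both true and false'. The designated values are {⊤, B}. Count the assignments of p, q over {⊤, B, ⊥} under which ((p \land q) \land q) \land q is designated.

Designated under: (p=⊤, q=⊤); (p=⊤, q=B); (p=B, q=⊤); (p=B, q=B).

4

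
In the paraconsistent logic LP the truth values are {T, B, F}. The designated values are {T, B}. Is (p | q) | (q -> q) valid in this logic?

Yes

Every assignment of p, q over {T, B, F} gives a value in {T, B}.
In particular, with p=B, q=B: (p | q) | (q -> q) = B.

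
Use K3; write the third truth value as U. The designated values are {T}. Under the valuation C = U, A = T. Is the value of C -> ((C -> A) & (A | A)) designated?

Yes

C -> A = U -> T = T  [~U | T]
A | A = T | T = T
(C -> A) & (A | A) = T & T = T
C -> ((C -> A) & (A | A)) = U -> T = T
T ∈ {T}.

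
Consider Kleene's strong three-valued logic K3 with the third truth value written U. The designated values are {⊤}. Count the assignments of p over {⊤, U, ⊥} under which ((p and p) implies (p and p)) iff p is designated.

p=⊤: ⊤ ✓
p=U: U ·
p=⊥: ⊥ ·

1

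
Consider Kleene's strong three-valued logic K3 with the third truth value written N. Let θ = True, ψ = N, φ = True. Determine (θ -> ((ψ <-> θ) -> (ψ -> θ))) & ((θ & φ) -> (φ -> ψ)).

N

ψ <-> θ = N <-> True = N
ψ -> θ = N -> True = True  [~N | True]
(ψ <-> θ) -> (ψ -> θ) = N -> True = True
θ -> ((ψ <-> θ) -> (ψ -> θ)) = True -> True = True
θ & φ = True & True = True
φ -> ψ = True -> N = N
(θ & φ) -> (φ -> ψ) = True -> N = N
(θ -> ((ψ <-> θ) -> (ψ -> θ))) & ((θ & φ) -> (φ -> ψ)) = True & N = N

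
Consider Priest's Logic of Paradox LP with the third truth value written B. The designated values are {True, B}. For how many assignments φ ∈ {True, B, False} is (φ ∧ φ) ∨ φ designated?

φ=True: True ✓
φ=B: B ✓
φ=False: False ·

2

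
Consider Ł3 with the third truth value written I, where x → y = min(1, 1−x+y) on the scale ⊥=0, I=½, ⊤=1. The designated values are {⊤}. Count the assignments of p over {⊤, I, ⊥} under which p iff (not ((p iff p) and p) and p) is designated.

p=⊤: ⊥ ·
p=I: ⊤ ✓
p=⊥: ⊤ ✓

2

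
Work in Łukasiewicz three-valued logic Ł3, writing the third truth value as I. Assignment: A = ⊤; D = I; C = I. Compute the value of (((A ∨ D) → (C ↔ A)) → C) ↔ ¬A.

⊥

A ∨ D = ⊤ ∨ I = ⊤
C ↔ A = I ↔ ⊤ = I
(A ∨ D) → (C ↔ A) = ⊤ → I = I
((A ∨ D) → (C ↔ A)) → C = I → I = ⊤
¬A = ¬⊤ = ⊥
(((A ∨ D) → (C ↔ A)) → C) ↔ ¬A = ⊤ ↔ ⊥ = ⊥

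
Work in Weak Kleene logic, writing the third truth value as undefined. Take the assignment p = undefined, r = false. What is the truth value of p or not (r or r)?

r or r = false or false = false
not (r or r) = not false = true
p or not (r or r) = undefined or true = undefined

undefined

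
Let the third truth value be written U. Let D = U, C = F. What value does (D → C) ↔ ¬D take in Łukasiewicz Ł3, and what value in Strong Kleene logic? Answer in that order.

T; U

In Łukasiewicz Ł3: D → C = U → F = U
¬D = ¬U = U
(D → C) ↔ ¬D = U ↔ U = T
In Strong Kleene logic: D → C = U → F = U  [¬U ∨ F]
¬D = ¬U = U
(D → C) ↔ ¬D = U ↔ U = U
They differ because Łukasiewicz Ł3 and Strong Kleene logic treat U differently under implication.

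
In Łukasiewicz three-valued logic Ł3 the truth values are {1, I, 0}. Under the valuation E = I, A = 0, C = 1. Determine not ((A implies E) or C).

0

A implies E = 0 implies I = 1  [min(1, 1−0+½)]
(A implies E) or C = 1 or 1 = 1
not ((A implies E) or C) = not 1 = 0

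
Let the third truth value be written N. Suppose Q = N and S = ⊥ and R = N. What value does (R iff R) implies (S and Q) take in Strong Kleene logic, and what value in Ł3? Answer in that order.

N; ⊥

In Strong Kleene logic: R iff R = N iff N = N
S and Q = ⊥ and N = ⊥
(R iff R) implies (S and Q) = N implies ⊥ = N  [not N or ⊥]
In Ł3: R iff R = N iff N = ⊤
S and Q = ⊥ and N = ⊥
(R iff R) implies (S and Q) = ⊤ implies ⊥ = ⊥
They differ because Strong Kleene logic and Ł3 treat N differently under implication.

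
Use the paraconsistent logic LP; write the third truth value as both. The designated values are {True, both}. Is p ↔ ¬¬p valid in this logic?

Yes

Every assignment of p over {True, both, False} gives a value in {True, both}.
In particular, with p=both: p ↔ ¬¬p = both.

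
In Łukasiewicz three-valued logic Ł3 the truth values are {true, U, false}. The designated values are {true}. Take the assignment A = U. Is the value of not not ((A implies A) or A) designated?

A implies A = U implies U = true  [min(1, 1−½+½)]
(A implies A) or A = true or U = true
not ((A implies A) or A) = not true = false
not not ((A implies A) or A) = not false = true
true ∈ {true}.

Yes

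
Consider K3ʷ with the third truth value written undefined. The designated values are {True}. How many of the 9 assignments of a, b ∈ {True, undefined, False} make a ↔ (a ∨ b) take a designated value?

3

Designated under: (a=True, b=True); (a=True, b=False); (a=False, b=False).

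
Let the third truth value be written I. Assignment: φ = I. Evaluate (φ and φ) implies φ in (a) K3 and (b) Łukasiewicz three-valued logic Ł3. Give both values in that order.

In K3: φ and φ = I and I = I
(φ and φ) implies φ = I implies I = I
In Łukasiewicz three-valued logic Ł3: φ and φ = I and I = I
(φ and φ) implies φ = I implies I = ⊤  [min(1, 1−½+½)]
They differ because K3 and Łukasiewicz three-valued logic Ł3 treat I differently under implication.

I; ⊤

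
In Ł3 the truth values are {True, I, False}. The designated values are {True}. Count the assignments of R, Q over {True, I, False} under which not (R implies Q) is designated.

Designated under: (R=True, Q=False).

1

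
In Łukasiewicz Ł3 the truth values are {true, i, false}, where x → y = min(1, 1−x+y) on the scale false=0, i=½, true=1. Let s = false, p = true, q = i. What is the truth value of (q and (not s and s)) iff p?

not s = not false = true
not s and s = true and false = false
q and (not s and s) = i and false = false
(q and (not s and s)) iff p = false iff true = false

false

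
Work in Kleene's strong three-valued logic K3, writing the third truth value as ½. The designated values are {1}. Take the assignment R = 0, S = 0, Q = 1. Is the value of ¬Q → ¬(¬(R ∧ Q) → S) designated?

Yes

¬Q = ¬1 = 0
R ∧ Q = 0 ∧ 1 = 0
¬(R ∧ Q) = ¬0 = 1
¬(R ∧ Q) → S = 1 → 0 = 0
¬(¬(R ∧ Q) → S) = ¬0 = 1
¬Q → ¬(¬(R ∧ Q) → S) = 0 → 1 = 1
1 ∈ {1}.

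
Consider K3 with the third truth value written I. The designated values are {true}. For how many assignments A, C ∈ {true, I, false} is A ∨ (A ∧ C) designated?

Designated under: (A=true, C=true); (A=true, C=I); (A=true, C=false).

3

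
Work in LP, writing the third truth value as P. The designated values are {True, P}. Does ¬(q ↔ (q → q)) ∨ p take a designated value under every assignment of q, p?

No

Countermodel: q=True, p=False gives False, which is not designated.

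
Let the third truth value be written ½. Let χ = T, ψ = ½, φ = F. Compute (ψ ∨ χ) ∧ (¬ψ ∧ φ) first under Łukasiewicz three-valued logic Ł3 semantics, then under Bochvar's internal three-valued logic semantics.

F; ½

In Łukasiewicz three-valued logic Ł3: ψ ∨ χ = ½ ∨ T = T
¬ψ = ¬½ = ½
¬ψ ∧ φ = ½ ∧ F = F
(ψ ∨ χ) ∧ (¬ψ ∧ φ) = T ∧ F = F
In Bochvar's internal three-valued logic: ψ ∨ χ = ½ ∨ T = ½
¬ψ = ¬½ = ½
¬ψ ∧ φ = ½ ∧ F = ½
(ψ ∨ χ) ∧ (¬ψ ∧ φ) = ½ ∧ ½ = ½
They differ because Łukasiewicz three-valued logic Ł3 and Bochvar's internal three-valued logic treat ½ differently under the binary connectives.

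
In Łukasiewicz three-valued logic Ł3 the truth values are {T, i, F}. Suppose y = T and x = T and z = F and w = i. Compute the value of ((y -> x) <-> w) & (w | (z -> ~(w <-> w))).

y -> x = T -> T = T
(y -> x) <-> w = T <-> i = i  [1 − |1−½|]
w <-> w = i <-> i = T
~(w <-> w) = ~T = F
z -> ~(w <-> w) = F -> F = T
w | (z -> ~(w <-> w)) = i | T = T
((y -> x) <-> w) & (w | (z -> ~(w <-> w))) = i & T = i

i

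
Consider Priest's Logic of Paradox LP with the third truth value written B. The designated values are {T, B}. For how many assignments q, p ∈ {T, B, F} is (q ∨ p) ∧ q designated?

Of the 9 assignments, 6 give a value in {T, B}.

6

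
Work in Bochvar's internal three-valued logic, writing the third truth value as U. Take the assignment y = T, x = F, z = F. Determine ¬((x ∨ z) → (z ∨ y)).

x ∨ z = F ∨ F = F
z ∨ y = F ∨ T = T
(x ∨ z) → (z ∨ y) = F → T = T
¬((x ∨ z) → (z ∨ y)) = ¬T = F

F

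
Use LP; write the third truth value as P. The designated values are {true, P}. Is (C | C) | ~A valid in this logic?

Countermodel: C=false, A=true gives false, which is not designated.

No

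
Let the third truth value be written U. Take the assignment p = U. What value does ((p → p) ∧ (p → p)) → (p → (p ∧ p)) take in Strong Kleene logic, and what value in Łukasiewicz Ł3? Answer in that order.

U; T

In Strong Kleene logic: p → p = U → U = U  [¬U ∨ U]
p → p = U → U = U
(p → p) ∧ (p → p) = U ∧ U = U
p ∧ p = U ∧ U = U
p → (p ∧ p) = U → U = U
((p → p) ∧ (p → p)) → (p → (p ∧ p)) = U → U = U
In Łukasiewicz Ł3: p → p = U → U = T
p → p = U → U = T
(p → p) ∧ (p → p) = T ∧ T = T
p ∧ p = U ∧ U = U
p → (p ∧ p) = U → U = T
((p → p) ∧ (p → p)) → (p → (p ∧ p)) = T → T = T
They differ because Strong Kleene logic and Łukasiewicz Ł3 treat U differently under implication.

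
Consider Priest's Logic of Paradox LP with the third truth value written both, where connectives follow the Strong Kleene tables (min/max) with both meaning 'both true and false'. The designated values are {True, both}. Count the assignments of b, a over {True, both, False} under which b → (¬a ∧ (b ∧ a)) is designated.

7

Of the 9 assignments, 7 give a value in {True, both}.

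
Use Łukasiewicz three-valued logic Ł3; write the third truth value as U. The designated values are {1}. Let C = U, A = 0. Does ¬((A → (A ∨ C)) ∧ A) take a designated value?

Yes

A ∨ C = 0 ∨ U = U
A → (A ∨ C) = 0 → U = 1  [min(1, 1−0+½)]
(A → (A ∨ C)) ∧ A = 1 ∧ 0 = 0
¬((A → (A ∨ C)) ∧ A) = ¬0 = 1
1 ∈ {1}.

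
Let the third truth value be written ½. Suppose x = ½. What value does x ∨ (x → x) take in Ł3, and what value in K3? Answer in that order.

In Ł3: x → x = ½ → ½ = T  [min(1, 1−½+½)]
x ∨ (x → x) = ½ ∨ T = T
In K3: x → x = ½ → ½ = ½
x ∨ (x → x) = ½ ∨ ½ = ½
They differ because Ł3 and K3 treat ½ differently under implication.

T; ½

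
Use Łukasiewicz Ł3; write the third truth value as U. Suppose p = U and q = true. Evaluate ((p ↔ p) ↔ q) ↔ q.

p ↔ p = U ↔ U = true  [1 − |½−½|]
(p ↔ p) ↔ q = true ↔ true = true
((p ↔ p) ↔ q) ↔ q = true ↔ true = true

true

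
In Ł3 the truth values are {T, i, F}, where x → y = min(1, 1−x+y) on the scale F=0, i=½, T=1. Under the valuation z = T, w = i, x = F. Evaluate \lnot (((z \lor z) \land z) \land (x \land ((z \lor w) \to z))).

z \lor z = T \lor T = T
(z \lor z) \land z = T \land T = T
z \lor w = T \lor i = T
(z \lor w) \to z = T \to T = T
x \land ((z \lor w) \to z) = F \land T = F
((z \lor z) \land z) \land (x \land ((z \lor w) \to z)) = T \land F = F
\lnot (((z \lor z) \land z) \land (x \land ((z \lor w) \to z))) = \lnot F = T

T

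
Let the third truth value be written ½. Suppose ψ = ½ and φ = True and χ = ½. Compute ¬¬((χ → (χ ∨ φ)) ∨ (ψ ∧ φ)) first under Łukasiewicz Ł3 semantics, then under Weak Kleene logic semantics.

In Łukasiewicz Ł3: χ ∨ φ = ½ ∨ True = True
χ → (χ ∨ φ) = ½ → True = True  [min(1, 1−½+1)]
ψ ∧ φ = ½ ∧ True = ½
(χ → (χ ∨ φ)) ∨ (ψ ∧ φ) = True ∨ ½ = True
¬((χ → (χ ∨ φ)) ∨ (ψ ∧ φ)) = ¬True = False
¬¬((χ → (χ ∨ φ)) ∨ (ψ ∧ φ)) = ¬False = True
In Weak Kleene logic: χ ∨ φ = ½ ∨ True = ½
χ → (χ ∨ φ) = ½ → ½ = ½  [any arg is the third value ⇒ result is the third value]
ψ ∧ φ = ½ ∧ True = ½
(χ → (χ ∨ φ)) ∨ (ψ ∧ φ) = ½ ∨ ½ = ½
¬((χ → (χ ∨ φ)) ∨ (ψ ∧ φ)) = ¬½ = ½
¬¬((χ → (χ ∨ φ)) ∨ (ψ ∧ φ)) = ¬½ = ½
They differ because Łukasiewicz Ł3 and Weak Kleene logic treat ½ differently under the binary connectives.

True; ½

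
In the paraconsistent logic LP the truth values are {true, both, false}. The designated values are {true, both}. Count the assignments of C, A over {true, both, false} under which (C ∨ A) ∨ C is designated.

8

Of the 9 assignments, 8 give a value in {true, both}.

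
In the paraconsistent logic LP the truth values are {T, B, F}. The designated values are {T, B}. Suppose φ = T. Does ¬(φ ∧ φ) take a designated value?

φ ∧ φ = T ∧ T = T
¬(φ ∧ φ) = ¬T = F
F ∉ {T, B}.

No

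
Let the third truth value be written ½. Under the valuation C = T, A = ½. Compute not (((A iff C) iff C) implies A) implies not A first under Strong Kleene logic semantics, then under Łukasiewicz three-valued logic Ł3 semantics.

In Strong Kleene logic: A iff C = ½ iff T = ½
(A iff C) iff C = ½ iff T = ½
((A iff C) iff C) implies A = ½ implies ½ = ½  [not ½ or ½]
not (((A iff C) iff C) implies A) = not ½ = ½
not A = not ½ = ½
not (((A iff C) iff C) implies A) implies not A = ½ implies ½ = ½
In Łukasiewicz three-valued logic Ł3: A iff C = ½ iff T = ½  [1 − |½−1|]
(A iff C) iff C = ½ iff T = ½
((A iff C) iff C) implies A = ½ implies ½ = T
not (((A iff C) iff C) implies A) = not T = F
not A = not ½ = ½
not (((A iff C) iff C) implies A) implies not A = F implies ½ = T
They differ because Strong Kleene logic and Łukasiewicz three-valued logic Ł3 treat ½ differently under implication.

½; T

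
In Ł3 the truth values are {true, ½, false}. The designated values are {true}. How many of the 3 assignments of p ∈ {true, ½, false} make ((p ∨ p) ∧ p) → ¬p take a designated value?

2

p=true: false ·
p=½: true ✓
p=false: true ✓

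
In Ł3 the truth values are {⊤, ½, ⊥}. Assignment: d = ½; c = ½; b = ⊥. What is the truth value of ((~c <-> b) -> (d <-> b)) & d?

~c = ~½ = ½
~c <-> b = ½ <-> ⊥ = ½  [1 − |½−0|]
d <-> b = ½ <-> ⊥ = ½
(~c <-> b) -> (d <-> b) = ½ -> ½ = ⊤
((~c <-> b) -> (d <-> b)) & d = ⊤ & ½ = ½

½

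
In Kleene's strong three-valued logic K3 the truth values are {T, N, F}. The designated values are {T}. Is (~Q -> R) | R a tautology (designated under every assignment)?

Countermodel: Q=N, R=N gives N, which is not designated.

No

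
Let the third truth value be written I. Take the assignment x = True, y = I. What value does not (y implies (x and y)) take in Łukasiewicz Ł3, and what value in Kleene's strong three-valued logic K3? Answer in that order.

False; I

In Łukasiewicz Ł3: x and y = True and I = I
y implies (x and y) = I implies I = True  [min(1, 1−½+½)]
not (y implies (x and y)) = not True = False
In Kleene's strong three-valued logic K3: x and y = True and I = I
y implies (x and y) = I implies I = I
not (y implies (x and y)) = not I = I
They differ because Łukasiewicz Ł3 and Kleene's strong three-valued logic K3 treat I differently under implication.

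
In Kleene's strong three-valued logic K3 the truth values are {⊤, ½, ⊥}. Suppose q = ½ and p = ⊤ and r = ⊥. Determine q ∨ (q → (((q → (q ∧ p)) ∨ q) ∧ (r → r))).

½

q ∧ p = ½ ∧ ⊤ = ½
q → (q ∧ p) = ½ → ½ = ½  [¬½ ∨ ½]
(q → (q ∧ p)) ∨ q = ½ ∨ ½ = ½
r → r = ⊥ → ⊥ = ⊤
((q → (q ∧ p)) ∨ q) ∧ (r → r) = ½ ∧ ⊤ = ½
q → (((q → (q ∧ p)) ∨ q) ∧ (r → r)) = ½ → ½ = ½
q ∨ (q → (((q → (q ∧ p)) ∨ q) ∧ (r → r))) = ½ ∨ ½ = ½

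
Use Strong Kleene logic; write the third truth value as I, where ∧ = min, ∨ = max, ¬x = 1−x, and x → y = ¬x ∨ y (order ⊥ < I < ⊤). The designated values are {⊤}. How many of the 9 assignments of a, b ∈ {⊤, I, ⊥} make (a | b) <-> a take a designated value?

Designated under: (a=⊤, b=⊤); (a=⊤, b=I); (a=⊤, b=⊥); (a=⊥, b=⊥).

4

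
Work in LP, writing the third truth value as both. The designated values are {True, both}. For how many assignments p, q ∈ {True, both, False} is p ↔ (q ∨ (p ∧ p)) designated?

Of the 9 assignments, 8 give a value in {True, both}.

8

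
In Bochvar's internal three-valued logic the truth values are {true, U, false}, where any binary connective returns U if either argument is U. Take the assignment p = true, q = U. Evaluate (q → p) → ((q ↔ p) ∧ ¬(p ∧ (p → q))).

U

q → p = U → true = U
q ↔ p = U ↔ true = U
p → q = true → U = U
p ∧ (p → q) = true ∧ U = U
¬(p ∧ (p → q)) = ¬U = U
(q ↔ p) ∧ ¬(p ∧ (p → q)) = U ∧ U = U
(q → p) → ((q ↔ p) ∧ ¬(p ∧ (p → q))) = U → U = U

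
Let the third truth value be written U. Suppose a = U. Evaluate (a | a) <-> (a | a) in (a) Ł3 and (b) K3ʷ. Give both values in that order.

In Ł3: a | a = U | U = U
a | a = U | U = U
(a | a) <-> (a | a) = U <-> U = True
In K3ʷ: a | a = U | U = U
a | a = U | U = U
(a | a) <-> (a | a) = U <-> U = U
They differ because Ł3 and K3ʷ treat U differently under the binary connectives.

True; U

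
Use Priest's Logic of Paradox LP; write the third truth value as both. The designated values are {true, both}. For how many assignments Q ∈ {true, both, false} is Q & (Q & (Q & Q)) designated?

Q=true: true ✓
Q=both: both ✓
Q=false: false ·

2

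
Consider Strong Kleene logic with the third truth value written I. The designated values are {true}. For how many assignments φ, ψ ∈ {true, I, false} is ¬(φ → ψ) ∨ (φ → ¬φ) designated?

4

Designated under: (φ=true, ψ=false); (φ=false, ψ=true); (φ=false, ψ=I); (φ=false, ψ=false).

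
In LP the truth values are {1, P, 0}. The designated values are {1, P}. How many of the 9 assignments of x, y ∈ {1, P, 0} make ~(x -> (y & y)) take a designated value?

4

Designated under: (x=1, y=P); (x=1, y=0); (x=P, y=P); (x=P, y=0).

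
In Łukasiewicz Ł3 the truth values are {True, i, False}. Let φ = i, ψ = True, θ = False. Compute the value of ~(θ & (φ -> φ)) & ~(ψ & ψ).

False

φ -> φ = i -> i = True
θ & (φ -> φ) = False & True = False
~(θ & (φ -> φ)) = ~False = True
ψ & ψ = True & True = True
~(ψ & ψ) = ~True = False
~(θ & (φ -> φ)) & ~(ψ & ψ) = True & False = False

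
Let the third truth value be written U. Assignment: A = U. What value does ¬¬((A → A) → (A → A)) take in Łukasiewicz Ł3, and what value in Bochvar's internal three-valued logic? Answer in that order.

true; U

In Łukasiewicz Ł3: A → A = U → U = true  [min(1, 1−½+½)]
A → A = U → U = true
(A → A) → (A → A) = true → true = true
¬((A → A) → (A → A)) = ¬true = false
¬¬((A → A) → (A → A)) = ¬false = true
In Bochvar's internal three-valued logic: A → A = U → U = U  [any arg is the third value ⇒ result is the third value]
A → A = U → U = U
(A → A) → (A → A) = U → U = U
¬((A → A) → (A → A)) = ¬U = U
¬¬((A → A) → (A → A)) = ¬U = U
They differ because Łukasiewicz Ł3 and Bochvar's internal three-valued logic treat U differently under the binary connectives.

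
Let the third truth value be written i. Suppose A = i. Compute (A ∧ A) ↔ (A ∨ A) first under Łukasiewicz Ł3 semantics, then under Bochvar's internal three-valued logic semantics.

In Łukasiewicz Ł3: A ∧ A = i ∧ i = i
A ∨ A = i ∨ i = i
(A ∧ A) ↔ (A ∨ A) = i ↔ i = T  [1 − |½−½|]
In Bochvar's internal three-valued logic: A ∧ A = i ∧ i = i
A ∨ A = i ∨ i = i
(A ∧ A) ↔ (A ∨ A) = i ↔ i = i
They differ because Łukasiewicz Ł3 and Bochvar's internal three-valued logic treat i differently under the binary connectives.

T; i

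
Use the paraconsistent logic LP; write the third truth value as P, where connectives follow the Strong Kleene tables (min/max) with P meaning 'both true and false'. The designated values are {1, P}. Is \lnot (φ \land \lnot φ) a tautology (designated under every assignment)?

Yes

Every assignment of φ over {1, P, 0} gives a value in {1, P}.
In particular, with φ=P: \lnot (φ \land \lnot φ) = P.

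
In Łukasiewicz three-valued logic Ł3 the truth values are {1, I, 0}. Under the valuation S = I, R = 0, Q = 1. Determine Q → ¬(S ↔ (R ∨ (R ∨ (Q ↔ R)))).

I

Q ↔ R = 1 ↔ 0 = 0
R ∨ (Q ↔ R) = 0 ∨ 0 = 0
R ∨ (R ∨ (Q ↔ R)) = 0 ∨ 0 = 0
S ↔ (R ∨ (R ∨ (Q ↔ R))) = I ↔ 0 = I  [1 − |½−0|]
¬(S ↔ (R ∨ (R ∨ (Q ↔ R)))) = ¬I = I
Q → ¬(S ↔ (R ∨ (R ∨ (Q ↔ R)))) = 1 → I = I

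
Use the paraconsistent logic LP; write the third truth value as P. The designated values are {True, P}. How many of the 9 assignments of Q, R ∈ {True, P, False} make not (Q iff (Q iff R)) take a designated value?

Of the 9 assignments, 7 give a value in {True, P}.

7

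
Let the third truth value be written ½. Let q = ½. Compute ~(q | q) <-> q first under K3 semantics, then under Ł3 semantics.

½; True

In K3: q | q = ½ | ½ = ½
~(q | q) = ~½ = ½
~(q | q) <-> q = ½ <-> ½ = ½
In Ł3: q | q = ½ | ½ = ½
~(q | q) = ~½ = ½
~(q | q) <-> q = ½ <-> ½ = True  [1 − |½−½|]
They differ because K3 and Ł3 treat ½ differently under implication.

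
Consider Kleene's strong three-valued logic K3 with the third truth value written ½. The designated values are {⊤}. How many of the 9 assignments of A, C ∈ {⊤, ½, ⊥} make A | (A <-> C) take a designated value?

Designated under: (A=⊤, C=⊤); (A=⊤, C=½); (A=⊤, C=⊥); (A=⊥, C=⊥).

4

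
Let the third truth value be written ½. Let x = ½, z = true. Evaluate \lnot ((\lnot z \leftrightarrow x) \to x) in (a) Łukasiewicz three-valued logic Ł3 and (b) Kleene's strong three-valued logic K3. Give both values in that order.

false; ½

In Łukasiewicz three-valued logic Ł3: \lnot z = \lnot true = false
\lnot z \leftrightarrow x = false \leftrightarrow ½ = ½  [1 − |0−½|]
(\lnot z \leftrightarrow x) \to x = ½ \to ½ = true
\lnot ((\lnot z \leftrightarrow x) \to x) = \lnot true = false
In Kleene's strong three-valued logic K3: \lnot z = \lnot true = false
\lnot z \leftrightarrow x = false \leftrightarrow ½ = ½
(\lnot z \leftrightarrow x) \to x = ½ \to ½ = ½  [\lnot ½ \lor ½]
\lnot ((\lnot z \leftrightarrow x) \to x) = \lnot ½ = ½
They differ because Łukasiewicz three-valued logic Ł3 and Kleene's strong three-valued logic K3 treat ½ differently under implication.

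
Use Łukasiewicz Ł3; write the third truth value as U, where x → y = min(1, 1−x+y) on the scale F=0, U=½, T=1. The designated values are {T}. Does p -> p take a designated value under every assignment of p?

Every assignment of p over {T, U, F} gives a value in {T}.
In particular, with p=U: p -> p = T.

Yes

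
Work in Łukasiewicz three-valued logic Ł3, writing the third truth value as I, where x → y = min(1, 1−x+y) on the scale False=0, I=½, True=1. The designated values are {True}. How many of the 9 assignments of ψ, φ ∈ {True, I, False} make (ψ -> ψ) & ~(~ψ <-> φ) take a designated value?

2

Designated under: (ψ=True, φ=True); (ψ=False, φ=False).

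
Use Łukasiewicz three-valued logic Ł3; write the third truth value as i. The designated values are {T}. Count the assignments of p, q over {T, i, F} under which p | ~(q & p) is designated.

7

Of the 9 assignments, 7 give a value in {T}.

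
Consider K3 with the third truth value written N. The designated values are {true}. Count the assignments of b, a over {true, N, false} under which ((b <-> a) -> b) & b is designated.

Designated under: (b=true, a=true); (b=true, a=N); (b=true, a=false).

3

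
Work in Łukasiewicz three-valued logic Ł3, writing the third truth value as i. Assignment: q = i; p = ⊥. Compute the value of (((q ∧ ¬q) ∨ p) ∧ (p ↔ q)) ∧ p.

¬q = ¬i = i
q ∧ ¬q = i ∧ i = i
(q ∧ ¬q) ∨ p = i ∨ ⊥ = i
p ↔ q = ⊥ ↔ i = i
((q ∧ ¬q) ∨ p) ∧ (p ↔ q) = i ∧ i = i
(((q ∧ ¬q) ∨ p) ∧ (p ↔ q)) ∧ p = i ∧ ⊥ = ⊥

⊥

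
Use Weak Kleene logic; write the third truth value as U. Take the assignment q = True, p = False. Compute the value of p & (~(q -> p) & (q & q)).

False

q -> p = True -> False = False
~(q -> p) = ~False = True
q & q = True & True = True
~(q -> p) & (q & q) = True & True = True
p & (~(q -> p) & (q & q)) = False & True = False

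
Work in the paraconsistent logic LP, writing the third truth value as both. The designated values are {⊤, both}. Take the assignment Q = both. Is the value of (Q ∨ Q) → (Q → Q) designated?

Q ∨ Q = both ∨ both = both
Q → Q = both → both = both
(Q ∨ Q) → (Q → Q) = both → both = both
both ∈ {⊤, both}.

Yes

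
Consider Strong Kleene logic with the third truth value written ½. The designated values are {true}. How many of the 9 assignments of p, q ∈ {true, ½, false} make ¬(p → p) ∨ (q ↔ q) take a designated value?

6

Of the 9 assignments, 6 give a value in {true}.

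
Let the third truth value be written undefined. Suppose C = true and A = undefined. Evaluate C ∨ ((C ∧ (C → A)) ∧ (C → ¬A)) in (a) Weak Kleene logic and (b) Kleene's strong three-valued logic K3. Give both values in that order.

undefined; true

In Weak Kleene logic: C → A = true → undefined = undefined  [any arg is the third value ⇒ result is the third value]
C ∧ (C → A) = true ∧ undefined = undefined
¬A = ¬undefined = undefined
C → ¬A = true → undefined = undefined
(C ∧ (C → A)) ∧ (C → ¬A) = undefined ∧ undefined = undefined
C ∨ ((C ∧ (C → A)) ∧ (C → ¬A)) = true ∨ undefined = undefined
In Kleene's strong three-valued logic K3: C → A = true → undefined = undefined  [¬true ∨ undefined]
C ∧ (C → A) = true ∧ undefined = undefined
¬A = ¬undefined = undefined
C → ¬A = true → undefined = undefined
(C ∧ (C → A)) ∧ (C → ¬A) = undefined ∧ undefined = undefined
C ∨ ((C ∧ (C → A)) ∧ (C → ¬A)) = true ∨ undefined = true
They differ because Weak Kleene logic and Kleene's strong three-valued logic K3 treat undefined differently under the binary connectives.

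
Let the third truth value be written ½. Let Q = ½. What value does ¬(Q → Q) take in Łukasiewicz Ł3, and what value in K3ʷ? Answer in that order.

In Łukasiewicz Ł3: Q → Q = ½ → ½ = true  [min(1, 1−½+½)]
¬(Q → Q) = ¬true = false
In K3ʷ: Q → Q = ½ → ½ = ½  [any arg is the third value ⇒ result is the third value]
¬(Q → Q) = ¬½ = ½
They differ because Łukasiewicz Ł3 and K3ʷ treat ½ differently under the binary connectives.

false; ½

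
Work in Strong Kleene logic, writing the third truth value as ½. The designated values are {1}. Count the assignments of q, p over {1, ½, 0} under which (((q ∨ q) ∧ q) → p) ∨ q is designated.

7

Of the 9 assignments, 7 give a value in {1}.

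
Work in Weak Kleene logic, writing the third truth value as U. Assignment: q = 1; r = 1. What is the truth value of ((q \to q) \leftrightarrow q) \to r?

q \to q = 1 \to 1 = 1
(q \to q) \leftrightarrow q = 1 \leftrightarrow 1 = 1
((q \to q) \leftrightarrow q) \to r = 1 \to 1 = 1

1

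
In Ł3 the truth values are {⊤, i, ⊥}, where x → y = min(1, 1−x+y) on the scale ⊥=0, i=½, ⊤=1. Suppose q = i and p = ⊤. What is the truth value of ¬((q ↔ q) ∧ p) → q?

⊤

q ↔ q = i ↔ i = ⊤  [1 − |½−½|]
(q ↔ q) ∧ p = ⊤ ∧ ⊤ = ⊤
¬((q ↔ q) ∧ p) = ¬⊤ = ⊥
¬((q ↔ q) ∧ p) → q = ⊥ → i = ⊤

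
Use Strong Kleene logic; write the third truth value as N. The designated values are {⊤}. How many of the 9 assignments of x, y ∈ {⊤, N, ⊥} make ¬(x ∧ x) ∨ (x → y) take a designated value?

5

Of the 9 assignments, 5 give a value in {⊤}.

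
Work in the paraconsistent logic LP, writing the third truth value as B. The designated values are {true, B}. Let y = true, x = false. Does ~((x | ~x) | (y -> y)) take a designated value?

~x = ~false = true
x | ~x = false | true = true
y -> y = true -> true = true
(x | ~x) | (y -> y) = true | true = true
~((x | ~x) | (y -> y)) = ~true = false
false ∉ {true, B}.

No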